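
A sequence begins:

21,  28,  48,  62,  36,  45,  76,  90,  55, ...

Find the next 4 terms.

The slot pattern repeats as AABB (period 4), so there are 2 interleaved tracks.
Track A = 21, 28, 36, 45, 55: the triangular numbers T_6, T_7, ….
Track B = 48, 62, 76, 90: linear: a_n = 34 + 14·n.
Position 10 falls in track A as its term 6, giving 66.
Position 11 → track B, term 5 = 104.
Position 12 falls in track B as its term 6, giving 118.
Position 13 → track A, term 7 = 78.

66, 104, 118, 78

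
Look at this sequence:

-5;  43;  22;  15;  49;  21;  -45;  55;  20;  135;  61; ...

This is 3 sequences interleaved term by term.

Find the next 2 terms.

19, -405

Taking every 3rd term gives 3 separate tracks.
Track A: -5, 15, -45, 135 — a geometric progression (common ratio -3).
Track B: 43, 49, 55, 61 — arithmetic with common difference +6.
Track C: 22, 21, 20 — linear: a_n = 23 − n.
Term 12 comes from track C (its 4th entry): 19.
The 13th slot belongs to track A; its 5th term is -405.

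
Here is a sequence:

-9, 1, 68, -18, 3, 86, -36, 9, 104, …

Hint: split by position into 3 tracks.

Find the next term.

Taking every 3rd term gives 3 separate tracks.
Track A: -9, -18, -36 — a geometric progression (common ratio 2).
Track B: 1, 3, 9 — powers 3^0, 3^1, 3^2, ….
Track C: 68, 86, 104 — linear: a_n = 50 + 18·n.
Position 10 falls in track A as its term 4, giving -72.

-72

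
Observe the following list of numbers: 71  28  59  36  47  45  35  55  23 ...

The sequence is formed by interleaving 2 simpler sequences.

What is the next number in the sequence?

Split by position mod 2 into 2 tracks.
Subsequence A is 71, 59, 47, 35, 23, which is linear: a_n = 83 − 12·n.
Subsequence B is 28, 36, 45, 55, which is triangular numbers n(n+1)/2 for n = 7, 8, ….
Position 10 → subsequence B, term 5 = 66.

66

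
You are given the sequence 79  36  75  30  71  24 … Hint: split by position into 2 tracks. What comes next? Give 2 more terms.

67, 18

Odd-indexed and even-indexed terms follow separate rules.
Stream A: 79, 75, 71 (arithmetic with common difference −4).
Stream B: 36, 30, 24 (arithmetic, step −6).
Term 7 comes from stream A (its 4th entry): 67.
Position 8 falls in stream B as its term 4, giving 18.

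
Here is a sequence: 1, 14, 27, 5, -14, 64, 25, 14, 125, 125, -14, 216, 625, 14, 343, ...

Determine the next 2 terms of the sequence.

3125, -14

Split by position mod 3 into 3 tracks.
Stream A: 1, 5, 25, 125, 625 — powers 5^0, 5^1, 5^2, ….
Stream B: 14, -14, 14, -14, 14 — oscillating between 14 and -14.
Stream C: 27, 64, 125, 216, 343 — the cubes 3³, 4³, 5³, ….
Position 16 → stream A, term 6 = 3125.
Term 17 comes from stream B (its 6th entry): -14.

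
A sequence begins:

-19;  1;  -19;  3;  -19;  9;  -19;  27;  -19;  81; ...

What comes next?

-19

Taking every 2nd term gives 2 separate tracks.
Stream A: -19, -19, -19, -19, -19. Constant -19.
Stream B: 1, 3, 9, 27, 81. Powers 3^0, 3^1, 3^2, ….
Position 11 falls in stream A as its term 6, giving -19.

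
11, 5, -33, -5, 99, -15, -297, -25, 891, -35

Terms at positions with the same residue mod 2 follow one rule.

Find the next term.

-2673

Taking every 2nd term gives 2 separate tracks.
Track A: 11, -33, 99, -297, 891 — a geometric progression (common ratio -3).
Track B: 5, -5, -15, -25, -35 — subtracting 10 each time.
Term 11 comes from track A (its 6th entry): -2673.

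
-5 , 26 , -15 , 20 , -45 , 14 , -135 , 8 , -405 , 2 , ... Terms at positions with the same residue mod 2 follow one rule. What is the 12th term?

-4

Odd-indexed and even-indexed terms follow separate rules.
Track A = -5, -15, -45, -135, -405: geometric with ratio 3.
Track B = 26, 20, 14, 8, 2: subtracting 6 each time.
The 12th slot belongs to track B; its 6th term is -4.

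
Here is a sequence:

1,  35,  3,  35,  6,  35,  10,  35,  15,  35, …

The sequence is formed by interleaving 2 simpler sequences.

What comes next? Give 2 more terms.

Split by position mod 2 into 2 tracks.
Track A: 1, 3, 6, 10, 15 — triangular numbers starting at T_1.
Track B: 35, 35, 35, 35, 35 — always 35.
The 11th slot belongs to track A; its 6th term is 21.
Position 12 falls in track B as its term 6, giving 35.

21, 35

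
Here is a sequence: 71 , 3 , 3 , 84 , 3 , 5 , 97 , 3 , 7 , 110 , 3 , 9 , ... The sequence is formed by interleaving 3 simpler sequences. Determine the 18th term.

13

Taking every 3rd term gives 3 separate tracks.
Stream A = 71, 84, 97, 110: arithmetic, step +13.
Stream B = 3, 3, 3, 3: the constant sequence 3.
Stream C = 3, 5, 7, 9: arithmetic, step +2.
Position 18 → stream C, term 6 = 13.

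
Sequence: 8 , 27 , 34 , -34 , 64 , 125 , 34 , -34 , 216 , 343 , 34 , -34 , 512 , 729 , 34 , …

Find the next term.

Positions follow the repeating pattern AABB; grouping by letter gives 2 tracks.
Subsequence A is 8, 27, 64, 125, 216, 343, 512, 729, which is perfect cubes starting at 2³.
Subsequence B is 34, -34, 34, -34, 34, -34, 34, which is the oscillation 34·(−1)^(n+1).
Position 16 → subsequence B, term 8 = -34.

-34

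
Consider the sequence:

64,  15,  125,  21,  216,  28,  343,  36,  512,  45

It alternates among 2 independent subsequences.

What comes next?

The terms cycle through 2 interleaved subsequences.
Subsequence A: 64, 125, 216, 343, 512. Consecutive cubes n³ from n = 4.
Subsequence B: 15, 21, 28, 36, 45. Triangular numbers n(n+1)/2 for n = 5, 6, ….
The 11th slot belongs to subsequence A; its 6th term is 729.

729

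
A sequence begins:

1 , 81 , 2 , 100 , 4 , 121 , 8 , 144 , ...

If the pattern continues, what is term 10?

169

Split by position mod 2 into 2 tracks.
Stream A: 1, 2, 4, 8 (powers 2^0, 2^1, 2^2, …).
Stream B: 81, 100, 121, 144 (consecutive squares n² from n = 9).
The 10th slot belongs to stream B; its 5th term is 169.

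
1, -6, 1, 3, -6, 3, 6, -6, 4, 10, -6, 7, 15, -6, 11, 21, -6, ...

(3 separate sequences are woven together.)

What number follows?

Taking every 3rd term gives 3 separate tracks.
Track A is 1, 3, 6, 10, 15, 21, which is triangular numbers n(n+1)/2 for n = 1, 2, ….
Track B is -6, -6, -6, -6, -6, -6, which is the constant sequence -6.
Track C is 1, 3, 4, 7, 11, which is Fibonacci-style (each term is the sum of the two before it).
Term 18 comes from track C (its 6th entry): 18.

18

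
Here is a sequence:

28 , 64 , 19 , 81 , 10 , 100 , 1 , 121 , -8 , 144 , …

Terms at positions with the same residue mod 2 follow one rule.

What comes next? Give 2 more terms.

-17, 169

The terms cycle through 2 interleaved subsequences.
Stream A: 28, 19, 10, 1, -8. Arithmetic with common difference −9.
Stream B: 64, 81, 100, 121, 144. Consecutive squares n² from n = 8.
The 11th slot belongs to stream A; its 6th term is -17.
The 12th slot belongs to stream B; its 6th term is 169.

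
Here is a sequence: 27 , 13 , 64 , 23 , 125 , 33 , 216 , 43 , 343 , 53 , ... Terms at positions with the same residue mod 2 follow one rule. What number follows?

512

Odd-indexed and even-indexed terms follow separate rules.
Subsequence A is 27, 64, 125, 216, 343, which is perfect cubes starting at 3³.
Subsequence B is 13, 23, 33, 43, 53, which is arithmetic, step +10.
The 11th slot belongs to subsequence A; its 6th term is 512.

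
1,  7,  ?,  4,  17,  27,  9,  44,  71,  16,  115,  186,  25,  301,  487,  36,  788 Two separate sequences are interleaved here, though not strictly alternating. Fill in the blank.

10

Positions follow the repeating pattern ABB; grouping by letter gives 2 tracks.
Track A: 1, 4, 9, 16, 25, 36. Perfect squares starting at 1².
Track B: 7, ?, 17, 27, 44, 71, 115, 186, 301, 487, 788. A Fibonacci-like recurrence a_n = a_{n-1} + a_{n-2}.
So the missing entry in track B is 10.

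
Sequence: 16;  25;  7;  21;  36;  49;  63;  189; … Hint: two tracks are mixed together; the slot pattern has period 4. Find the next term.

64

Reading positions in blocks of 4 reveals the pattern AABB — 2 tracks woven together.
Stream A = 16, 25, 36, 49: consecutive squares n² from n = 4.
Stream B = 7, 21, 63, 189: multiplying by 3 each time.
Position 9 falls in stream A as its term 5, giving 64.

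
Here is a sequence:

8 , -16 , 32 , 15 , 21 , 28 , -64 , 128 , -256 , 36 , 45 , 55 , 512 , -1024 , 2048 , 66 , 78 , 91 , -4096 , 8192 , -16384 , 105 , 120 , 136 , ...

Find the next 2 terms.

32768, -65536

The slot pattern repeats as AAABBB (period 6), so there are 2 interleaved tracks.
Subsequence A is 8, -16, 32, -64, 128, -256, 512, -1024, 2048, -4096, 8192, -16384, which is multiplying by -2 each time.
Subsequence B is 15, 21, 28, 36, 45, 55, 66, 78, 91, 105, 120, 136, which is triangular numbers starting at T_5.
Position 25 falls in subsequence A as its term 13, giving 32768.
Term 26 comes from subsequence A (its 14th entry): -65536.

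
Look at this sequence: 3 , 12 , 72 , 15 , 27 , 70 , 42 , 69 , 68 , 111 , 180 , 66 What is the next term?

291

Reading positions in blocks of 3 reveals the pattern AAB — 2 tracks woven together.
Subsequence A = 3, 12, 15, 27, 42, 69, 111, 180: Fibonacci-style (each term is the sum of the two before it).
Subsequence B = 72, 70, 68, 66: arithmetic, step −2.
Position 13 falls in subsequence A as its term 9, giving 291.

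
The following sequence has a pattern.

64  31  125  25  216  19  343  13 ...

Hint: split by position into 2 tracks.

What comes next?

512

Odd-indexed and even-indexed terms follow separate rules.
Track A is 64, 125, 216, 343, which is the cubes 4³, 5³, 6³, ….
Track B is 31, 25, 19, 13, which is arithmetic, step −6.
Term 9 comes from track A (its 5th entry): 512.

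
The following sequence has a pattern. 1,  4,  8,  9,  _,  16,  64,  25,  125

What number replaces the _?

27

The terms cycle through 2 interleaved subsequences.
Track A: 1, 8, ?, 64, 125 — consecutive cubes n³ from n = 1.
Track B: 4, 9, 16, 25 — the squares 2², 3², 4², ….
Track A's pattern makes the blank 27.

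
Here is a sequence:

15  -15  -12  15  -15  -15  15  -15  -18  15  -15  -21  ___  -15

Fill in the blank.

15

The slot pattern repeats as AAB (period 3), so there are 2 interleaved tracks.
Subsequence A: 15, -15, 15, -15, 15, -15, 15, -15, ?, -15 (alternating ±15).
Subsequence B: -12, -15, -18, -21 (arithmetic, step −3).
Subsequence A's pattern makes the blank 15.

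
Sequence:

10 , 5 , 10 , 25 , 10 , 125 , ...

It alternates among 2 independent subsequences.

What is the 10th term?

Taking every 2nd term gives 2 separate tracks.
Track A: 10, 10, 10 — always 10.
Track B: 5, 25, 125 — a geometric progression (common ratio 5).
Position 10 falls in track B as its term 5, giving 3125.

3125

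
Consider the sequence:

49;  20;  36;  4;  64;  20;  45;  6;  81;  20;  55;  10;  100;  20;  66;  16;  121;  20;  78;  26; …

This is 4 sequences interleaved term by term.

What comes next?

The terms cycle through 4 interleaved subsequences.
Subsequence A = 49, 64, 81, 100, 121: perfect squares starting at 7².
Subsequence B = 20, 20, 20, 20, 20: the constant sequence 20.
Subsequence C = 36, 45, 55, 66, 78: triangular numbers n(n+1)/2 for n = 8, 9, ….
Subsequence D = 4, 6, 10, 16, 26: Fibonacci-style (each term is the sum of the two before it).
Term 21 comes from subsequence A (its 6th entry): 144.

144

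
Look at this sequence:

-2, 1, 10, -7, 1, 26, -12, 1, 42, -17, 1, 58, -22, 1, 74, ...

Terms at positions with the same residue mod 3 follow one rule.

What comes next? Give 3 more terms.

-27, 1, 90

Read the sequence 3 terms at a time; column i is its own pattern.
Subsequence A: -2, -7, -12, -17, -22 — arithmetic with common difference −5.
Subsequence B: 1, 1, 1, 1, 1 — constant 1.
Subsequence C: 10, 26, 42, 58, 74 — arithmetic with common difference +16.
Term 16 comes from subsequence A (its 6th entry): -27.
Position 17 → subsequence B, term 6 = 1.
Term 18 comes from subsequence C (its 6th entry): 90.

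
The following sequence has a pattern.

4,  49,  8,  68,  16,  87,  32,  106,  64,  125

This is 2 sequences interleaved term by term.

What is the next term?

Split by position mod 2 into 2 tracks.
Subsequence A: 4, 8, 16, 32, 64. Powers of 2.
Subsequence B: 49, 68, 87, 106, 125. Arithmetic, step +19.
Term 11 comes from subsequence A (its 6th entry): 128.

128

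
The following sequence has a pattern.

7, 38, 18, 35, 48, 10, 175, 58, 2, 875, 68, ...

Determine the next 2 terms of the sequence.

Split by position mod 3: positions 1, 4, 7, … form one track, and each other residue class forms its own.
Stream A: 7, 35, 175, 875. Geometric with ratio 5.
Stream B: 38, 48, 58, 68. Adding 10 each time.
Stream C: 18, 10, 2. Arithmetic with common difference −8.
The 12th slot belongs to stream C; its 4th term is -6.
Position 13 falls in stream A as its term 5, giving 4375.

-6, 4375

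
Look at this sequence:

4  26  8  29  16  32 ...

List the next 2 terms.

Odd-indexed and even-indexed terms follow separate rules.
Subsequence A: 4, 8, 16 — successive powers of 2.
Subsequence B: 26, 29, 32 — linear: a_n = 23 + 3·n.
Position 7 falls in subsequence A as its term 4, giving 32.
Term 8 comes from subsequence B (its 4th entry): 35.

32, 35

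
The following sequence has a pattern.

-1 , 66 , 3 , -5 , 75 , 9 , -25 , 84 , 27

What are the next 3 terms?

Split by position mod 3: positions 1, 4, 7, … form one track, and each other residue class forms its own.
Subsequence A: -1, -5, -25 — a geometric progression (common ratio 5).
Subsequence B: 66, 75, 84 — linear: a_n = 57 + 9·n.
Subsequence C: 3, 9, 27 — powers 3^1, 3^2, 3^3, ….
The 10th slot belongs to subsequence A; its 4th term is -125.
The 11th slot belongs to subsequence B; its 4th term is 93.
Term 12 comes from subsequence C (its 4th entry): 81.

-125, 93, 81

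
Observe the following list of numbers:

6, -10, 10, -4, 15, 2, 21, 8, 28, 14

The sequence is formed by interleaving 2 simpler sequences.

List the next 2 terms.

Split by position mod 2 into 2 tracks.
Subsequence A = 6, 10, 15, 21, 28: triangular numbers starting at T_3.
Subsequence B = -10, -4, 2, 8, 14: arithmetic, step +6.
Position 11 falls in subsequence A as its term 6, giving 36.
The 12th slot belongs to subsequence B; its 6th term is 20.

36, 20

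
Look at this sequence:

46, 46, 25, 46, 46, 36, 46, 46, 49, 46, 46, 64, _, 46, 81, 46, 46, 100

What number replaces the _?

46

The slot pattern repeats as AAB (period 3), so there are 2 interleaved tracks.
Subsequence A is 46, 46, 46, 46, 46, 46, 46, 46, ?, 46, 46, 46, which is always 46.
Subsequence B is 25, 36, 49, 64, 81, 100, which is consecutive squares n² from n = 5.
Filling subsequence A at index 9 by its rule yields 46.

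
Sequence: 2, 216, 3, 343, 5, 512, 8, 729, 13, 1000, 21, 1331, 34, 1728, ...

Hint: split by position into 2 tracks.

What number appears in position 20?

Positions 1, 3, 5, … form one subsequence and positions 2, 4, 6, … form another.
Subsequence A is 2, 3, 5, 8, 13, 21, 34, which is each term equals the sum of the previous two.
Subsequence B is 216, 343, 512, 729, 1000, 1331, 1728, which is perfect cubes starting at 6³.
Position 20 → subsequence B, term 10 = 3375.

3375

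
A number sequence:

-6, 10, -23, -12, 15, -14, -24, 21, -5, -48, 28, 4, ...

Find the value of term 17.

45

Read the sequence 3 terms at a time; column i is its own pattern.
Track A is -6, -12, -24, -48, which is geometric, ×2 each step.
Track B is 10, 15, 21, 28, which is the triangular numbers T_4, T_5, ….
Track C is -23, -14, -5, 4, which is linear: a_n = -32 + 9·n.
Term 17 comes from track B (its 6th entry): 45.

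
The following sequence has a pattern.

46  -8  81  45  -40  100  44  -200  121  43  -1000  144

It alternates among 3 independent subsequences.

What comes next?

Taking every 3rd term gives 3 separate tracks.
Track A is 46, 45, 44, 43, which is arithmetic with common difference −1.
Track B is -8, -40, -200, -1000, which is multiplying by 5 each time.
Track C is 81, 100, 121, 144, which is consecutive squares n² from n = 9.
The 13th slot belongs to track A; its 5th term is 42.

42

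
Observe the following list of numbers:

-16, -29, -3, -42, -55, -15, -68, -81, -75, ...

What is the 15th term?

Reading positions in blocks of 3 reveals the pattern AAB — 2 tracks woven together.
Track A: -16, -29, -42, -55, -68, -81 — subtracting 13 each time.
Track B: -3, -15, -75 — geometric, ×5 each step.
Position 15 falls in track B as its term 5, giving -1875.

-1875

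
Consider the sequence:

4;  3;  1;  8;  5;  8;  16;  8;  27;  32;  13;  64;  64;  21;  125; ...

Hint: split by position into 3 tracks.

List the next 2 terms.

The terms cycle through 3 interleaved subsequences.
Subsequence A: 4, 8, 16, 32, 64 — powers of 2.
Subsequence B: 3, 5, 8, 13, 21 — a Fibonacci-like recurrence a_n = a_{n-1} + a_{n-2}.
Subsequence C: 1, 8, 27, 64, 125 — consecutive cubes n³ from n = 1.
The 16th slot belongs to subsequence A; its 6th term is 128.
Position 17 → subsequence B, term 6 = 34.

128, 34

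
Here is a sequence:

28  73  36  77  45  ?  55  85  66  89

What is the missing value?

81

The terms cycle through 2 interleaved subsequences.
Stream A is 28, 36, 45, 55, 66, which is triangular numbers starting at T_7.
Stream B is 73, 77, ?, 85, 89, which is adding 4 each time.
So the missing entry in stream B is 81.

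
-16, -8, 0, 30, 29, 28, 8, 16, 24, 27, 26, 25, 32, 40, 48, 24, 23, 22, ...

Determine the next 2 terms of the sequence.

Reading positions in blocks of 6 reveals the pattern AAABBB — 2 tracks woven together.
Subsequence A: -16, -8, 0, 8, 16, 24, 32, 40, 48 — adding 8 each time.
Subsequence B: 30, 29, 28, 27, 26, 25, 24, 23, 22 — linear: a_n = 31 − n.
Position 19 falls in subsequence A as its term 10, giving 56.
Term 20 comes from subsequence A (its 11th entry): 64.

56, 64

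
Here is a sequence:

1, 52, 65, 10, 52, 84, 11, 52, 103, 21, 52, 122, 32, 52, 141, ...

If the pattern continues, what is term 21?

179

Taking every 3rd term gives 3 separate tracks.
Track A is 1, 10, 11, 21, 32, which is Fibonacci-style (each term is the sum of the two before it).
Track B is 52, 52, 52, 52, 52, which is always 52.
Track C is 65, 84, 103, 122, 141, which is arithmetic with common difference +19.
Position 21 falls in track C as its term 7, giving 179.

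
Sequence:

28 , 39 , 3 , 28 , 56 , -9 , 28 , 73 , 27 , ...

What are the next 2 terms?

28, 90

Taking every 3rd term gives 3 separate tracks.
Stream A: 28, 28, 28 — always 28.
Stream B: 39, 56, 73 — arithmetic, step +17.
Stream C: 3, -9, 27 — geometric, ×-3 each step.
Term 10 comes from stream A (its 4th entry): 28.
The 11th slot belongs to stream B; its 4th term is 90.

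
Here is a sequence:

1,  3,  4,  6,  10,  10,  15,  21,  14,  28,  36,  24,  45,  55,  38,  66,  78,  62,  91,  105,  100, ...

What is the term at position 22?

The slot pattern repeats as AAB (period 3), so there are 2 interleaved tracks.
Track A: 1, 3, 6, 10, 15, 21, 28, 36, 45, 55, 66, 78, 91, 105 (the triangular numbers T_1, T_2, …).
Track B: 4, 10, 14, 24, 38, 62, 100 (Fibonacci-style (each term is the sum of the two before it)).
Position 22 falls in track A as its term 15, giving 120.

120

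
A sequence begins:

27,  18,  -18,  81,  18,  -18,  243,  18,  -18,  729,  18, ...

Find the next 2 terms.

Reading positions in blocks of 3 reveals the pattern ABB — 2 tracks woven together.
Track A: 27, 81, 243, 729 (powers 3^3, 3^4, 3^5, …).
Track B: 18, -18, 18, -18, 18, -18, 18 (oscillating between 18 and -18).
Position 12 falls in track B as its term 8, giving -18.
Position 13 → track A, term 5 = 2187.

-18, 2187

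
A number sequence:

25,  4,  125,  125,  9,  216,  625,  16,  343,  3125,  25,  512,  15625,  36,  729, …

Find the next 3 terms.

Split by position mod 3: positions 1, 4, 7, … form one track, and each other residue class forms its own.
Track A: 25, 125, 625, 3125, 15625 (powers of 5).
Track B: 4, 9, 16, 25, 36 (the squares 2², 3², 4², …).
Track C: 125, 216, 343, 512, 729 (consecutive cubes n³ from n = 5).
Position 16 falls in track A as its term 6, giving 78125.
Position 17 falls in track B as its term 6, giving 49.
Position 18 falls in track C as its term 6, giving 1000.

78125, 49, 1000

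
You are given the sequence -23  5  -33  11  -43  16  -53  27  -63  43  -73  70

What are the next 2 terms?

-83, 113

Odd-indexed and even-indexed terms follow separate rules.
Track A is -23, -33, -43, -53, -63, -73, which is subtracting 10 each time.
Track B is 5, 11, 16, 27, 43, 70, which is each term equals the sum of the previous two.
Position 13 → track A, term 7 = -83.
Position 14 → track B, term 7 = 113.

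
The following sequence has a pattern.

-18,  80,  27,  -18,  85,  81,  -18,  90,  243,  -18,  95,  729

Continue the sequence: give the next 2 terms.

Read the sequence 3 terms at a time; column i is its own pattern.
Subsequence A: -18, -18, -18, -18 — always -18.
Subsequence B: 80, 85, 90, 95 — arithmetic, step +5.
Subsequence C: 27, 81, 243, 729 — successive powers of 3.
Position 13 → subsequence A, term 5 = -18.
Position 14 falls in subsequence B as its term 5, giving 100.

-18, 100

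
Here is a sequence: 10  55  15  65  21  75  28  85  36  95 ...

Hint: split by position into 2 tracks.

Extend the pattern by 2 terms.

Positions 1, 3, 5, … form one subsequence and positions 2, 4, 6, … form another.
Subsequence A: 10, 15, 21, 28, 36 — triangular numbers starting at T_4.
Subsequence B: 55, 65, 75, 85, 95 — arithmetic with common difference +10.
Position 11 → subsequence A, term 6 = 45.
Term 12 comes from subsequence B (its 6th entry): 105.

45, 105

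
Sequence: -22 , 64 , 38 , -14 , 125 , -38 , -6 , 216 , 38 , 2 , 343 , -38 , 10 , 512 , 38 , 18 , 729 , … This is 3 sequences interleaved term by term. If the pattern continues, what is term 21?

Split by position mod 3 into 3 tracks.
Subsequence A = -22, -14, -6, 2, 10, 18: arithmetic with common difference +8.
Subsequence B = 64, 125, 216, 343, 512, 729: consecutive cubes n³ from n = 4.
Subsequence C = 38, -38, 38, -38, 38: alternating ±38.
The 21st slot belongs to subsequence C; its 7th term is 38.

38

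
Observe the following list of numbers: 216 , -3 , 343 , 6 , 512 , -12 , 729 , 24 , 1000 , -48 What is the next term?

1331

Split by position mod 2 into 2 tracks.
Track A: 216, 343, 512, 729, 1000. The cubes 6³, 7³, 8³, ….
Track B: -3, 6, -12, 24, -48. A geometric progression (common ratio -2).
Term 11 comes from track A (its 6th entry): 1331.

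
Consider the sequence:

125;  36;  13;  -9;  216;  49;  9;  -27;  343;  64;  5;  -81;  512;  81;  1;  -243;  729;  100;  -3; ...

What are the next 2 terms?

-729, 1000

Split by position mod 4: positions 1, 5, 9, … form one track, and each other residue class forms its own.
Track A = 125, 216, 343, 512, 729: the cubes 5³, 6³, 7³, ….
Track B = 36, 49, 64, 81, 100: consecutive squares n² from n = 6.
Track C = 13, 9, 5, 1, -3: arithmetic with common difference −4.
Track D = -9, -27, -81, -243: a geometric progression (common ratio 3).
Term 20 comes from track D (its 5th entry): -729.
Term 21 comes from track A (its 6th entry): 1000.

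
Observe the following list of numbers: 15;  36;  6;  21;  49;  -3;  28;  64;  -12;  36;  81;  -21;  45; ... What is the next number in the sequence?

100

The terms cycle through 3 interleaved subsequences.
Subsequence A is 15, 21, 28, 36, 45, which is triangular numbers starting at T_5.
Subsequence B is 36, 49, 64, 81, which is perfect squares starting at 6².
Subsequence C is 6, -3, -12, -21, which is arithmetic with common difference −9.
Position 14 → subsequence B, term 5 = 100.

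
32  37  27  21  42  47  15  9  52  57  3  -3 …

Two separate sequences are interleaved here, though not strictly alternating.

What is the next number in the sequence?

Positions follow the repeating pattern AABB; grouping by letter gives 2 tracks.
Stream A: 32, 37, 42, 47, 52, 57. Linear: a_n = 27 + 5·n.
Stream B: 27, 21, 15, 9, 3, -3. Linear: a_n = 33 − 6·n.
Position 13 falls in stream A as its term 7, giving 62.

62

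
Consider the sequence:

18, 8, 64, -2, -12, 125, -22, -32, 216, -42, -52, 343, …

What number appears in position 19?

-102

Positions follow the repeating pattern AAB; grouping by letter gives 2 tracks.
Track A: 18, 8, -2, -12, -22, -32, -42, -52. Linear: a_n = 28 − 10·n.
Track B: 64, 125, 216, 343. The cubes 4³, 5³, 6³, ….
Position 19 falls in track A as its term 13, giving -102.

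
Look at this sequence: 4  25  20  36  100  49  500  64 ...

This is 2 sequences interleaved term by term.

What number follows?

Split by position mod 2 into 2 tracks.
Track A is 4, 20, 100, 500, which is geometric with ratio 5.
Track B is 25, 36, 49, 64, which is the squares 5², 6², 7², ….
Term 9 comes from track A (its 5th entry): 2500.

2500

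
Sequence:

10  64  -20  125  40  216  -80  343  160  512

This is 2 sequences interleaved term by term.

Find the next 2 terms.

Split by position mod 2 into 2 tracks.
Stream A: 10, -20, 40, -80, 160 (geometric, ×-2 each step).
Stream B: 64, 125, 216, 343, 512 (the cubes 4³, 5³, 6³, …).
Position 11 falls in stream A as its term 6, giving -320.
Position 12 falls in stream B as its term 6, giving 729.

-320, 729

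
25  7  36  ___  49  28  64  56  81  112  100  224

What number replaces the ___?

The terms cycle through 2 interleaved subsequences.
Subsequence A: 25, 36, 49, 64, 81, 100 — perfect squares starting at 5².
Subsequence B: 7, ?, 28, 56, 112, 224 — geometric, ×2 each step.
Filling subsequence B at index 2 by its rule yields 14.

14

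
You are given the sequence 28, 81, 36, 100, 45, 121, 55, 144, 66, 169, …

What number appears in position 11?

The terms cycle through 2 interleaved subsequences.
Track A: 28, 36, 45, 55, 66. The triangular numbers T_7, T_8, ….
Track B: 81, 100, 121, 144, 169. Perfect squares starting at 9².
The 11th slot belongs to track A; its 6th term is 78.

78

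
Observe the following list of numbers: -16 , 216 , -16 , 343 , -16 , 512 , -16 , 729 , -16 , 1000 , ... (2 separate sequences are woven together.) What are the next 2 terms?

-16, 1331

Positions 1, 3, 5, … form one subsequence and positions 2, 4, 6, … form another.
Stream A: -16, -16, -16, -16, -16. The constant sequence -16.
Stream B: 216, 343, 512, 729, 1000. Perfect cubes starting at 6³.
Term 11 comes from stream A (its 6th entry): -16.
Position 12 falls in stream B as its term 6, giving 1331.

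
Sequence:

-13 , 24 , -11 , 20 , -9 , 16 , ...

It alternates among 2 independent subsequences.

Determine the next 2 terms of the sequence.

-7, 12

Split by position mod 2 into 2 tracks.
Track A = -13, -11, -9: arithmetic, step +2.
Track B = 24, 20, 16: arithmetic with common difference −4.
Term 7 comes from track A (its 4th entry): -7.
Position 8 falls in track B as its term 4, giving 12.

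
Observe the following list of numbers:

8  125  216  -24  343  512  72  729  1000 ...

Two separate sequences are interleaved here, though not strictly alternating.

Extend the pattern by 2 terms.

The slot pattern repeats as ABB (period 3), so there are 2 interleaved tracks.
Track A = 8, -24, 72: a geometric progression (common ratio -3).
Track B = 125, 216, 343, 512, 729, 1000: consecutive cubes n³ from n = 5.
Position 10 → track A, term 4 = -216.
Term 11 comes from track B (its 7th entry): 1331.

-216, 1331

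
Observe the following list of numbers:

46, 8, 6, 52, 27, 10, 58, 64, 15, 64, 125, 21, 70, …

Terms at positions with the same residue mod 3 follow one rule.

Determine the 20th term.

512

Read the sequence 3 terms at a time; column i is its own pattern.
Track A: 46, 52, 58, 64, 70. Adding 6 each time.
Track B: 8, 27, 64, 125. The cubes 2³, 3³, 4³, ….
Track C: 6, 10, 15, 21. The triangular numbers T_3, T_4, ….
Position 20 falls in track B as its term 7, giving 512.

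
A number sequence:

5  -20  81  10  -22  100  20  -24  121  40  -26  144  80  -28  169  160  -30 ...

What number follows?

196

Split by position mod 3 into 3 tracks.
Track A is 5, 10, 20, 40, 80, 160, which is geometric with ratio 2.
Track B is -20, -22, -24, -26, -28, -30, which is arithmetic, step −2.
Track C is 81, 100, 121, 144, 169, which is perfect squares starting at 9².
Position 18 falls in track C as its term 6, giving 196.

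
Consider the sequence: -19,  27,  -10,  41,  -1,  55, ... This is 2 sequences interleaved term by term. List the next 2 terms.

Odd-indexed and even-indexed terms follow separate rules.
Track A: -19, -10, -1. Linear: a_n = -28 + 9·n.
Track B: 27, 41, 55. Adding 14 each time.
The 7th slot belongs to track A; its 4th term is 8.
The 8th slot belongs to track B; its 4th term is 69.

8, 69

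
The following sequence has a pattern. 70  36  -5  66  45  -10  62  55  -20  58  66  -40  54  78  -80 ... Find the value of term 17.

Split by position mod 3 into 3 tracks.
Subsequence A: 70, 66, 62, 58, 54 — arithmetic with common difference −4.
Subsequence B: 36, 45, 55, 66, 78 — the triangular numbers T_8, T_9, ….
Subsequence C: -5, -10, -20, -40, -80 — multiplying by 2 each time.
Position 17 → subsequence B, term 6 = 91.

91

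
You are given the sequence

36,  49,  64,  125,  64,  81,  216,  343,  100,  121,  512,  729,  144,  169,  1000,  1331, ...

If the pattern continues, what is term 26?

361

Reading positions in blocks of 4 reveals the pattern AABB — 2 tracks woven together.
Stream A: 36, 49, 64, 81, 100, 121, 144, 169 (consecutive squares n² from n = 6).
Stream B: 64, 125, 216, 343, 512, 729, 1000, 1331 (the cubes 4³, 5³, 6³, …).
Term 26 comes from stream A (its 14th entry): 361.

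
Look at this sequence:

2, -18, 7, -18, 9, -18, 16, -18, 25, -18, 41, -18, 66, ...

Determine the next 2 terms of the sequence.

-18, 107

Odd-indexed and even-indexed terms follow separate rules.
Track A: 2, 7, 9, 16, 25, 41, 66 (Fibonacci-style (each term is the sum of the two before it)).
Track B: -18, -18, -18, -18, -18, -18 (constant -18).
Position 14 falls in track B as its term 7, giving -18.
The 15th slot belongs to track A; its 8th term is 107.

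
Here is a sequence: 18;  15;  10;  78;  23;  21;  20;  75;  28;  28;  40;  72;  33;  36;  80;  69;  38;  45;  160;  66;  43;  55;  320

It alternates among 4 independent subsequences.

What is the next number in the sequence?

63

Split by position mod 4 into 4 tracks.
Track A: 18, 23, 28, 33, 38, 43 (arithmetic with common difference +5).
Track B: 15, 21, 28, 36, 45, 55 (triangular numbers n(n+1)/2 for n = 5, 6, …).
Track C: 10, 20, 40, 80, 160, 320 (multiplying by 2 each time).
Track D: 78, 75, 72, 69, 66 (arithmetic, step −3).
Position 24 → track D, term 6 = 63.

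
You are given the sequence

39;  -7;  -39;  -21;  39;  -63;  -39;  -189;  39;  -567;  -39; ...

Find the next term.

The terms cycle through 2 interleaved subsequences.
Subsequence A: 39, -39, 39, -39, 39, -39 — oscillating between 39 and -39.
Subsequence B: -7, -21, -63, -189, -567 — a geometric progression (common ratio 3).
Term 12 comes from subsequence B (its 6th entry): -1701.

-1701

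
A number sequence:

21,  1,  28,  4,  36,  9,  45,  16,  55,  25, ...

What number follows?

Positions 1, 3, 5, … form one subsequence and positions 2, 4, 6, … form another.
Track A: 21, 28, 36, 45, 55. Triangular numbers n(n+1)/2 for n = 6, 7, ….
Track B: 1, 4, 9, 16, 25. The squares 1², 2², 3², ….
The 11th slot belongs to track A; its 6th term is 66.

66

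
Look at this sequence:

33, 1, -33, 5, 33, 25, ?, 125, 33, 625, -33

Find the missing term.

-33

The terms cycle through 2 interleaved subsequences.
Stream A: 33, -33, 33, ?, 33, -33 (alternating ±33).
Stream B: 1, 5, 25, 125, 625 (powers 5^0, 5^1, 5^2, …).
Filling stream A at index 4 by its rule yields -33.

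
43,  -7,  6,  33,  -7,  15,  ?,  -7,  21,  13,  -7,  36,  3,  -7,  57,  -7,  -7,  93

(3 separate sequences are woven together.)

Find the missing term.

Read the sequence 3 terms at a time; column i is its own pattern.
Stream A = 43, 33, ?, 13, 3, -7: subtracting 10 each time.
Stream B = -7, -7, -7, -7, -7, -7: constant -7.
Stream C = 6, 15, 21, 36, 57, 93: each term equals the sum of the previous two.
Stream A's pattern makes the blank 23.

23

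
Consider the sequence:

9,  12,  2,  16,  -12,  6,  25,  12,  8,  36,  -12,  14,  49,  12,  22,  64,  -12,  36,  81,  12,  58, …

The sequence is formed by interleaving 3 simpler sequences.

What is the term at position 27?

Split by position mod 3 into 3 tracks.
Track A: 9, 16, 25, 36, 49, 64, 81 — consecutive squares n² from n = 3.
Track B: 12, -12, 12, -12, 12, -12, 12 — alternating ±12.
Track C: 2, 6, 8, 14, 22, 36, 58 — Fibonacci-style (each term is the sum of the two before it).
Term 27 comes from track C (its 9th entry): 152.

152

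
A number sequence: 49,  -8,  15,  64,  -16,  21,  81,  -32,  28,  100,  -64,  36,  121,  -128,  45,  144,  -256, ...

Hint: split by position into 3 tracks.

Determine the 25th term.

225

Read the sequence 3 terms at a time; column i is its own pattern.
Subsequence A: 49, 64, 81, 100, 121, 144 — consecutive squares n² from n = 7.
Subsequence B: -8, -16, -32, -64, -128, -256 — multiplying by 2 each time.
Subsequence C: 15, 21, 28, 36, 45 — triangular numbers starting at T_5.
Position 25 falls in subsequence A as its term 9, giving 225.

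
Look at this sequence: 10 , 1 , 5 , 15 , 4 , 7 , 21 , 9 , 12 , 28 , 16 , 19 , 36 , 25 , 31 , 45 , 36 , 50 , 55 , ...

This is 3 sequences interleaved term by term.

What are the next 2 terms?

Split by position mod 3: positions 1, 4, 7, … form one track, and each other residue class forms its own.
Track A: 10, 15, 21, 28, 36, 45, 55. Triangular numbers starting at T_4.
Track B: 1, 4, 9, 16, 25, 36. The squares 1², 2², 3², ….
Track C: 5, 7, 12, 19, 31, 50. Each term equals the sum of the previous two.
The 20th slot belongs to track B; its 7th term is 49.
The 21st slot belongs to track C; its 7th term is 81.

49, 81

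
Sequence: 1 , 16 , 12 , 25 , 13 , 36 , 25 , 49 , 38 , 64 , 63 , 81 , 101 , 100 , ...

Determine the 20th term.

169

Odd-indexed and even-indexed terms follow separate rules.
Stream A = 1, 12, 13, 25, 38, 63, 101: each term equals the sum of the previous two.
Stream B = 16, 25, 36, 49, 64, 81, 100: perfect squares starting at 4².
Position 20 falls in stream B as its term 10, giving 169.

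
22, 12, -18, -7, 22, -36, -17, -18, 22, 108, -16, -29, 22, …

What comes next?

-324

Taking every 4th term gives 4 separate tracks.
Subsequence A = 22, 22, 22, 22: always 22.
Subsequence B = 12, -36, 108: multiplying by -3 each time.
Subsequence C = -18, -17, -16: arithmetic, step +1.
Subsequence D = -7, -18, -29: linear: a_n = 4 − 11·n.
Position 14 falls in subsequence B as its term 4, giving -324.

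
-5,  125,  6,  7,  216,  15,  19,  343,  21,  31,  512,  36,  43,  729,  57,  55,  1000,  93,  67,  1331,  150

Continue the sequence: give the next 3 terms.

79, 1728, 243

Split by position mod 3 into 3 tracks.
Track A: -5, 7, 19, 31, 43, 55, 67 (adding 12 each time).
Track B: 125, 216, 343, 512, 729, 1000, 1331 (consecutive cubes n³ from n = 5).
Track C: 6, 15, 21, 36, 57, 93, 150 (Fibonacci-style (each term is the sum of the two before it)).
Position 22 → track A, term 8 = 79.
Term 23 comes from track B (its 8th entry): 1728.
Position 24 → track C, term 8 = 243.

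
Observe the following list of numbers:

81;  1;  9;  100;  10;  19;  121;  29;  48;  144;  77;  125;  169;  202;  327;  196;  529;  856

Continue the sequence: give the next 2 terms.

225, 1385

The slot pattern repeats as ABB (period 3), so there are 2 interleaved tracks.
Subsequence A = 81, 100, 121, 144, 169, 196: consecutive squares n² from n = 9.
Subsequence B = 1, 9, 10, 19, 29, 48, 77, 125, 202, 327, 529, 856: each term equals the sum of the previous two.
Term 19 comes from subsequence A (its 7th entry): 225.
Position 20 falls in subsequence B as its term 13, giving 1385.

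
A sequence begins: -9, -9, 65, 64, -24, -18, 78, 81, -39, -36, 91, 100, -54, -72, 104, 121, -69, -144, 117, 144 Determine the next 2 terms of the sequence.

Split by position mod 4: positions 1, 5, 9, … form one track, and each other residue class forms its own.
Track A is -9, -24, -39, -54, -69, which is subtracting 15 each time.
Track B is -9, -18, -36, -72, -144, which is multiplying by 2 each time.
Track C is 65, 78, 91, 104, 117, which is arithmetic, step +13.
Track D is 64, 81, 100, 121, 144, which is consecutive squares n² from n = 8.
Position 21 → track A, term 6 = -84.
Term 22 comes from track B (its 6th entry): -288.

-84, -288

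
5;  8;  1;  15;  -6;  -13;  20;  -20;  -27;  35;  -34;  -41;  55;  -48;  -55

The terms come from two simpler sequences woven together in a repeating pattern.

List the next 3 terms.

Reading positions in blocks of 3 reveals the pattern ABB — 2 tracks woven together.
Track A = 5, 15, 20, 35, 55: each term equals the sum of the previous two.
Track B = 8, 1, -6, -13, -20, -27, -34, -41, -48, -55: linear: a_n = 15 − 7·n.
Position 16 falls in track A as its term 6, giving 90.
The 17th slot belongs to track B; its 11th term is -62.
Term 18 comes from track B (its 12th entry): -69.

90, -62, -69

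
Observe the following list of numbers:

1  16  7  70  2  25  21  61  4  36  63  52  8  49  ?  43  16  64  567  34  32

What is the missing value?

Read the sequence 4 terms at a time; column i is its own pattern.
Stream A: 1, 2, 4, 8, 16, 32. Powers 2^0, 2^1, 2^2, ….
Stream B: 16, 25, 36, 49, 64. Perfect squares starting at 4².
Stream C: 7, 21, 63, ?, 567. Multiplying by 3 each time.
Stream D: 70, 61, 52, 43, 34. Arithmetic with common difference −9.
The gap is stream C's term 4; the rule gives 189.

189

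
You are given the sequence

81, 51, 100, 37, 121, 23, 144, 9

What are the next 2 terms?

169, -5

Positions 1, 3, 5, … form one subsequence and positions 2, 4, 6, … form another.
Track A = 81, 100, 121, 144: consecutive squares n² from n = 9.
Track B = 51, 37, 23, 9: arithmetic, step −14.
Term 9 comes from track A (its 5th entry): 169.
Term 10 comes from track B (its 5th entry): -5.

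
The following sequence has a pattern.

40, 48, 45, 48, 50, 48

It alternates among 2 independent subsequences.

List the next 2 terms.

The terms cycle through 2 interleaved subsequences.
Stream A: 40, 45, 50. Arithmetic with common difference +5.
Stream B: 48, 48, 48. Constant 48.
Position 7 → stream A, term 4 = 55.
The 8th slot belongs to stream B; its 4th term is 48.

55, 48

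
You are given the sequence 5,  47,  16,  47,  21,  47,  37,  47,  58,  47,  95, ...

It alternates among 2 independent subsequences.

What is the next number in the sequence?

47

The terms cycle through 2 interleaved subsequences.
Stream A: 5, 16, 21, 37, 58, 95 — a Fibonacci-like recurrence a_n = a_{n-1} + a_{n-2}.
Stream B: 47, 47, 47, 47, 47 — always 47.
Position 12 falls in stream B as its term 6, giving 47.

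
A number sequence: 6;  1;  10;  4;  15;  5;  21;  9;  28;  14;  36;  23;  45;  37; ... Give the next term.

Taking every 2nd term gives 2 separate tracks.
Subsequence A: 6, 10, 15, 21, 28, 36, 45. The triangular numbers T_3, T_4, ….
Subsequence B: 1, 4, 5, 9, 14, 23, 37. Fibonacci-style (each term is the sum of the two before it).
The 15th slot belongs to subsequence A; its 8th term is 55.

55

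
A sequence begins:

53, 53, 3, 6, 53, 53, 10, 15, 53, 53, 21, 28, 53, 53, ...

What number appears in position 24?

Positions follow the repeating pattern AABB; grouping by letter gives 2 tracks.
Stream A is 53, 53, 53, 53, 53, 53, 53, 53, which is constant 53.
Stream B is 3, 6, 10, 15, 21, 28, which is triangular numbers n(n+1)/2 for n = 2, 3, ….
Term 24 comes from stream B (its 12th entry): 91.

91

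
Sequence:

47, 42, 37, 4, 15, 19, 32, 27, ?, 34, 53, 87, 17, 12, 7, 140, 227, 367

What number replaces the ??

Reading positions in blocks of 6 reveals the pattern AAABBB — 2 tracks woven together.
Track A = 47, 42, 37, 32, 27, ?, 17, 12, 7: linear: a_n = 52 − 5·n.
Track B = 4, 15, 19, 34, 53, 87, 140, 227, 367: a Fibonacci-like recurrence a_n = a_{n-1} + a_{n-2}.
Track A's pattern makes the blank 22.

22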